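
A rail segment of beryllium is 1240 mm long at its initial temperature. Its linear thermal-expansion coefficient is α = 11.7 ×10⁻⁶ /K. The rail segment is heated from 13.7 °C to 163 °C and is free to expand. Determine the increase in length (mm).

2.17 mm

ΔT = 163 − 13.7 = 149.3 K.
ΔL = α·L₀·ΔT = 11.7×10⁻⁶ × 1240 mm × 149.3 K = 2.17 mm.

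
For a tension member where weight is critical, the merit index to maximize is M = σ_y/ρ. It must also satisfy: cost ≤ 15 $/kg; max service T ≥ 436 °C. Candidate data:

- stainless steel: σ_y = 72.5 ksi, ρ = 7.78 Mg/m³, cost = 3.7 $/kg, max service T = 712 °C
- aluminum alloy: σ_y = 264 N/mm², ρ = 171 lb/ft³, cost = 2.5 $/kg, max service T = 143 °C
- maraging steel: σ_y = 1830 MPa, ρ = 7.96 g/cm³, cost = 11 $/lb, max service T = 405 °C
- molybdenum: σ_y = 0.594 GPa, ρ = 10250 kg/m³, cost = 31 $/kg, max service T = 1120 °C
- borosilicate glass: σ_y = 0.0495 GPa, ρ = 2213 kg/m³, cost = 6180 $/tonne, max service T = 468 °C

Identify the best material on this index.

stainless steel

Screen on constraints: cost ≤ 15 $/kg; max service T ≥ 436 °C. Survivors: stainless steel, borosilicate glass.
After converting to SI:
  stainless steel: σ_y = 499.9 MPa, ρ = 7780 kg/m³
  borosilicate glass: σ_y = 49.50 MPa, ρ = 2213 kg/m³
  stainless steel: M = 64.3 kN·m/kg
  borosilicate glass: M = 22.4 kN·m/kg
Stainless steel ranks first.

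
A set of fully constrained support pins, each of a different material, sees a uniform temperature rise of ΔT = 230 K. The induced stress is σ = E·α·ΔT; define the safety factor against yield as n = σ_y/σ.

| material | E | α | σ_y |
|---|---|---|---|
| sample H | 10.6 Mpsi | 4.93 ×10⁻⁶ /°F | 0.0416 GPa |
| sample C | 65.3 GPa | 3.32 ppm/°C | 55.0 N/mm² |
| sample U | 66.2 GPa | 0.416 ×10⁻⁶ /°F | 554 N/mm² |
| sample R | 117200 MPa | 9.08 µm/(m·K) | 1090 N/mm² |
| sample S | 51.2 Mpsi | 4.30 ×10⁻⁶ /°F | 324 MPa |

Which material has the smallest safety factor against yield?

With everything in SI (GPa, ×10⁻⁶/K, MPa):
  sample H: E = 73.08, α = 8.87, σ_y = 41.60 → σ = 149 MPa, n = 0.279
  sample C: E = 65.30, α = 3.32, σ_y = 55.00 → σ = 49.9 MPa, n = 1.10
  sample U: E = 66.20, α = 0.749, σ_y = 554.0 → σ = 11.4 MPa, n = 48.6
  sample R: E = 117.2, α = 9.08, σ_y = 1090 → σ = 245 MPa, n = 4.45
  sample S: E = 353.0, α = 7.74, σ_y = 324.0 → σ = 628 MPa, n = 0.516
Sample H has the lowest safety factor, n = 0.279.

sample H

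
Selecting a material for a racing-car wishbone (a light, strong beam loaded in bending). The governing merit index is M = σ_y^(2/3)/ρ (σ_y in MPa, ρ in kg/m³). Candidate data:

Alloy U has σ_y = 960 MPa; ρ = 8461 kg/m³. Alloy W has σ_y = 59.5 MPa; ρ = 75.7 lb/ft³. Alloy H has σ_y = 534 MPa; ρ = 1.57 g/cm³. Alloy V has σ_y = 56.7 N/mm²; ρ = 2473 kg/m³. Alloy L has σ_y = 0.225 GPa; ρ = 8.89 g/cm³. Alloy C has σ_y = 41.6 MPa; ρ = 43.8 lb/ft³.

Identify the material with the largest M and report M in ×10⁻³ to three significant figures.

alloy H, M = 41.9×10⁻³

In SI units:
  alloy U: σ_y = 960.0 MPa, ρ = 8461 kg/m³
  alloy W: σ_y = 59.50 MPa, ρ = 1213 kg/m³
  alloy H: σ_y = 534.0 MPa, ρ = 1570 kg/m³
  alloy V: σ_y = 56.70 MPa, ρ = 2473 kg/m³
  alloy L: σ_y = 225.0 MPa, ρ = 8890 kg/m³
  alloy C: σ_y = 41.60 MPa, ρ = 701.6 kg/m³
  alloy H: M = 41.9×10⁻³
  alloy C: M = 17.1×10⁻³
  alloy W: M = 12.6×10⁻³
  alloy U: M = 11.5×10⁻³
  alloy V: M = 5.97×10⁻³
  alloy L: M = 4.16×10⁻³
The maximum is for alloy H.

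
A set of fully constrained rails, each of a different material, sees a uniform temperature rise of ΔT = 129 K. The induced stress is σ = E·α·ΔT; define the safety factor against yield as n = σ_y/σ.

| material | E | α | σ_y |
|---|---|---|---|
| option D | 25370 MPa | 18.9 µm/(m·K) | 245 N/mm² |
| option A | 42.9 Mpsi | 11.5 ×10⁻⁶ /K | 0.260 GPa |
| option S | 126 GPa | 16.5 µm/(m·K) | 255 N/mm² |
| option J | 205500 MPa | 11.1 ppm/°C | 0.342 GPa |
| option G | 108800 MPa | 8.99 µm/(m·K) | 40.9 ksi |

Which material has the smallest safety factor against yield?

Per material, after unit conversion:
  option D: E = 25.37, α = 18.9, σ_y = 245.0 → σ = 61.9 MPa, n = 3.96
  option A: E = 295.8, α = 11.5, σ_y = 260.0 → σ = 439 MPa, n = 0.593
  option S: E = 126.0, α = 16.5, σ_y = 255.0 → σ = 268 MPa, n = 0.951
  option J: E = 205.5, α = 11.1, σ_y = 342.0 → σ = 294 MPa, n = 1.16
  option G: E = 108.8, α = 8.99, σ_y = 282.0 → σ = 126 MPa, n = 2.23
Smallest n: option A with n = 0.593.

option A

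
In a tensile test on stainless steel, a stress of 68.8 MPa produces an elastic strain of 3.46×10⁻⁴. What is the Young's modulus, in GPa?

E = σ/ε = 68.8 MPa / 3.46×10⁻⁴ = 198800 MPa = 199 GPa.

199 GPa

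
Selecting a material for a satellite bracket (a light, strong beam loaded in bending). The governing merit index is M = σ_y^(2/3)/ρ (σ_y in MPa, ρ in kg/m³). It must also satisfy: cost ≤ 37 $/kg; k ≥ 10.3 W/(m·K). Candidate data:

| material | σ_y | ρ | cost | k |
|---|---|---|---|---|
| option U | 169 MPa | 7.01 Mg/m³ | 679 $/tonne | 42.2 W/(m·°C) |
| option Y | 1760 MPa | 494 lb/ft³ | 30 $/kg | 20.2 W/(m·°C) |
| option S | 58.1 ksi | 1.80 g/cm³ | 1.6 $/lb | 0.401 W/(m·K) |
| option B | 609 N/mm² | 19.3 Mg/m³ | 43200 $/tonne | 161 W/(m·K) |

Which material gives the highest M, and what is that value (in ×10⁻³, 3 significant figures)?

option Y, M = 18.4×10⁻³

Screen on constraints: cost ≤ 37 $/kg; k ≥ 10.3 W/(m·K). Survivors: option U, option Y.
In SI units:
  option U: σ_y = 169.0 MPa, ρ = 7010 kg/m³
  option Y: σ_y = 1760 MPa, ρ = 7913 kg/m³
  option Y: M = 18.4×10⁻³
  option U: M = 4.36×10⁻³
Highest index: option Y.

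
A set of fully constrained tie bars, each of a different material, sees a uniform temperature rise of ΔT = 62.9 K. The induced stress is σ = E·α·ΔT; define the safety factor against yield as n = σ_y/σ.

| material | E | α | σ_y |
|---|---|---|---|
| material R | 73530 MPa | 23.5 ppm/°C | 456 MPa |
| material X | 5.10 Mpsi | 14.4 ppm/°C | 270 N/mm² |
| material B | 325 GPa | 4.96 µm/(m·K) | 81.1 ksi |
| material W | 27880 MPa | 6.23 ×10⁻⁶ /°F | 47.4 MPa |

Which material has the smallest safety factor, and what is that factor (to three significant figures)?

material W, n = 2.41

With everything in SI (GPa, ×10⁻⁶/K, MPa):
  material R: E = 73.53, α = 23.5, σ_y = 456.0 → σ = 109 MPa, n = 4.20
  material X: E = 35.16, α = 14.4, σ_y = 270.0 → σ = 31.8 MPa, n = 8.48
  material B: E = 325.0, α = 4.96, σ_y = 559.2 → σ = 101 MPa, n = 5.51
  material W: E = 27.88, α = 11.2, σ_y = 47.40 → σ = 19.7 MPa, n = 2.41
Material W has the lowest safety factor, n = 2.41.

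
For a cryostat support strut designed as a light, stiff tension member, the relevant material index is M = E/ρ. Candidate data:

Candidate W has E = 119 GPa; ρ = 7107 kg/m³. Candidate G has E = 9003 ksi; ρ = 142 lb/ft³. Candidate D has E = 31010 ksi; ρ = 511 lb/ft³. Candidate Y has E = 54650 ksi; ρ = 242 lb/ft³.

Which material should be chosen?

candidate Y

Putting every candidate on a common basis:
  candidate W: E = 119.0 GPa, ρ = 7107 kg/m³
  candidate G: E = 62.07 GPa, ρ = 2275 kg/m³
  candidate D: E = 213.8 GPa, ρ = 8185 kg/m³
  candidate Y: E = 376.8 GPa, ρ = 3876 kg/m³
  candidate Y: M = 97.2 MN·m/kg
  candidate G: M = 27.3 MN·m/kg
  candidate D: M = 26.1 MN·m/kg
  candidate W: M = 16.7 MN·m/kg
Candidate Y has the largest M.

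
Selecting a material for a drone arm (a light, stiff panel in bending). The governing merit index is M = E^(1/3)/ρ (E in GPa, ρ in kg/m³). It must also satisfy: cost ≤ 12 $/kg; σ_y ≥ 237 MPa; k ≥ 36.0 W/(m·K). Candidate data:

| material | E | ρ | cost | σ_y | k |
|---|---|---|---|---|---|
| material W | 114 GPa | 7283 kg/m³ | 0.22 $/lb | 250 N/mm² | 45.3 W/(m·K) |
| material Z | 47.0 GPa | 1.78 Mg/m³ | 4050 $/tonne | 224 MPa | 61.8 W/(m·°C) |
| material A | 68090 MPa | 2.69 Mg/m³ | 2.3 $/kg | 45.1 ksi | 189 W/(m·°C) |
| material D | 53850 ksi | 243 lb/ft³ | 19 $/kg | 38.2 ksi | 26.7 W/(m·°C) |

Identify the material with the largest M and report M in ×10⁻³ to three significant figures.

Screen on constraints: cost ≤ 12 $/kg; σ_y ≥ 237 MPa; k ≥ 36.0 W/(m·K). Survivors: material W, material A.
Convert each candidate to consistent units, then evaluate M:
  material W: E = 114.0 GPa, ρ = 7283 kg/m³
  material A: E = 68.09 GPa, ρ = 2690 kg/m³
  material A: M = 1.52×10⁻³
  material W: M = 0.666×10⁻³
Material A ranks first.

material A, M = 1.52×10⁻³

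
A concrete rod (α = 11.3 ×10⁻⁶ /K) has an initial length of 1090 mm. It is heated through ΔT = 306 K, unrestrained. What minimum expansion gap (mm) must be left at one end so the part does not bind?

ΔL = α·L₀·ΔT = 11.3×10⁻⁶ × 1090 mm × 306.0 K = 3.77 mm.

3.77 mm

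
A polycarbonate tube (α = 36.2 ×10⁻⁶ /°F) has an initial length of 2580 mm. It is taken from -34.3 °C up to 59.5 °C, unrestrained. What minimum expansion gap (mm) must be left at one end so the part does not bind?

15.8 mm

Convert α: 36.2×10⁻⁶/°F × (9/5) = 65.2×10⁻⁶/K.
ΔT = 59.5 − (-34.3) = 93.80 K.
ΔL = α·L₀·ΔT = 65.2×10⁻⁶ × 2580 mm × 93.80 K = 15.8 mm.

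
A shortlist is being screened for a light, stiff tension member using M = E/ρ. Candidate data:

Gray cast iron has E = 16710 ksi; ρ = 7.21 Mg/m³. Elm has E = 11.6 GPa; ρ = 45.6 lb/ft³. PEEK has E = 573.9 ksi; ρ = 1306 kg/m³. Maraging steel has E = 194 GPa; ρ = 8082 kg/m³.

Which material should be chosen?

After converting to SI:
  gray cast iron: E = 115.2 GPa, ρ = 7210 kg/m³
  elm: E = 11.60 GPa, ρ = 730.4 kg/m³
  PEEK: E = 3.957 GPa, ρ = 1306 kg/m³
  maraging steel: E = 194.0 GPa, ρ = 8082 kg/m³
  maraging steel: M = 24.0 MN·m/kg
  gray cast iron: M = 16.0 MN·m/kg
  elm: M = 15.9 MN·m/kg
  PEEK: M = 3.03 MN·m/kg
Maraging steel ranks first.

maraging steel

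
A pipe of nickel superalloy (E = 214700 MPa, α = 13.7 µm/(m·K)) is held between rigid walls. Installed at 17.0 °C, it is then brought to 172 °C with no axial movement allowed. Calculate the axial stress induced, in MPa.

E = 214700 MPa = 214.7 GPa.
ΔT = 155.0 K. Constrained thermal stress σ = E·α·ΔT = 214.7×10³ MPa × 13.7×10⁻⁶ × 155.0 = 456 MPa (compressive).

456 MPa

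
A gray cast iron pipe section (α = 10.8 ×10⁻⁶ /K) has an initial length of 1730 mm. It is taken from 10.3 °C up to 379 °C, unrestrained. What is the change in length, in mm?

6.89 mm

ΔT = 379 − 10.3 = 368.7 K.
ΔL = α·L₀·ΔT = 10.8×10⁻⁶ × 1730 mm × 368.7 K = 6.89 mm.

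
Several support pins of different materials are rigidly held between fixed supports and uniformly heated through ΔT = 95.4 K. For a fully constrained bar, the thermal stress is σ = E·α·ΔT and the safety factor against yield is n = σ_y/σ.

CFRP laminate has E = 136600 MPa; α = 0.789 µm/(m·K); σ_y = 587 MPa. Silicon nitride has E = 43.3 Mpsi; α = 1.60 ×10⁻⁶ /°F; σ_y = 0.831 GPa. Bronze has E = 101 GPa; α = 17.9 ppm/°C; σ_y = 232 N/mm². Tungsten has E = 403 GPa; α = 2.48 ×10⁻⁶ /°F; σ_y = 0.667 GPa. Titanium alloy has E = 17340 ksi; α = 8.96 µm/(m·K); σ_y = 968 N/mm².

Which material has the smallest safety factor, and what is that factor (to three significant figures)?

bronze, n = 1.35

With everything in SI (GPa, ×10⁻⁶/K, MPa):
  CFRP laminate: E = 136.6, α = 0.789, σ_y = 587.0 → σ = 10.3 MPa, n = 57.1
  silicon nitride: E = 298.5, α = 2.88, σ_y = 831.0 → σ = 82.0 MPa, n = 10.1
  bronze: E = 101.0, α = 17.9, σ_y = 232.0 → σ = 172 MPa, n = 1.35
  tungsten: E = 403.0, α = 4.46, σ_y = 667.0 → σ = 172 MPa, n = 3.89
  titanium alloy: E = 119.6, α = 8.96, σ_y = 968.0 → σ = 102 MPa, n = 9.47
Bronze has the lowest safety factor, n = 1.35.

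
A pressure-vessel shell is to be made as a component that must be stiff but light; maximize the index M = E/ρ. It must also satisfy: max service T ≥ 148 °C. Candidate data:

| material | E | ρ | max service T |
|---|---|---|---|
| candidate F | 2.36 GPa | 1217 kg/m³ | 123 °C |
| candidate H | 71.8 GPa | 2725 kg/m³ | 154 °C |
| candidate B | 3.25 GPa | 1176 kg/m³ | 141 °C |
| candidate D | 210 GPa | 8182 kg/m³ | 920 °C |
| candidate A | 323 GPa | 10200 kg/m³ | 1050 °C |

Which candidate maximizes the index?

Screen on constraints: max service T ≥ 148 °C. Survivors: candidate H, candidate D, candidate A.
Per-candidate index values:
  candidate A: M = 31.7 MN·m/kg
  candidate H: M = 26.3 MN·m/kg
  candidate D: M = 25.7 MN·m/kg
Highest index: candidate A.

candidate A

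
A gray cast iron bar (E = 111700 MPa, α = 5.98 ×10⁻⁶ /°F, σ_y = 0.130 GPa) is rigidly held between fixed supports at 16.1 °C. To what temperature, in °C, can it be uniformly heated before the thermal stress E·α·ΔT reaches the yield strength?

E = 111700 MPa = 111.7 GPa.
α = 5.98×10⁻⁶/°F × 9/5 = 10.8×10⁻⁶/K.
σ_y = 0.130 GPa = 130.0 MPa.
E·α·ΔT = 130.0 MPa ⇒ ΔT = 130.0 / (111.7×10³ × 10.8×10⁻⁶) = 108.1 K.
T = 16.1 + 108.1 = 124.2 °C.

124 °C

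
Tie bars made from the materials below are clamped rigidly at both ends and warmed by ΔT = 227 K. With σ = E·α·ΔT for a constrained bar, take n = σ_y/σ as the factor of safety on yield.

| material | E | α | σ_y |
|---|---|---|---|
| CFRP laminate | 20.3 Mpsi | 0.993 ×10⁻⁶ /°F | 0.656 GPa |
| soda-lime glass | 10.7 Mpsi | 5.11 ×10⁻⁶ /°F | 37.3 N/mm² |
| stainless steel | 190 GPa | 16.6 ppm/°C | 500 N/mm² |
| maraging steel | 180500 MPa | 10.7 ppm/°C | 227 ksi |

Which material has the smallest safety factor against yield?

soda-lime glass

In consistent units (E in GPa, α in ×10⁻⁶/K, σ_y in MPa):
  CFRP laminate: E = 140.0, α = 1.79, σ_y = 656.0 → σ = 56.8 MPa, n = 11.6
  soda-lime glass: E = 73.77, α = 9.20, σ_y = 37.30 → σ = 154 MPa, n = 0.242
  stainless steel: E = 190.0, α = 16.6, σ_y = 500.0 → σ = 716 MPa, n = 0.698
  maraging steel: E = 180.5, α = 10.7, σ_y = 1565 → σ = 438 MPa, n = 3.57
The minimum is soda-lime glass at n = 0.242.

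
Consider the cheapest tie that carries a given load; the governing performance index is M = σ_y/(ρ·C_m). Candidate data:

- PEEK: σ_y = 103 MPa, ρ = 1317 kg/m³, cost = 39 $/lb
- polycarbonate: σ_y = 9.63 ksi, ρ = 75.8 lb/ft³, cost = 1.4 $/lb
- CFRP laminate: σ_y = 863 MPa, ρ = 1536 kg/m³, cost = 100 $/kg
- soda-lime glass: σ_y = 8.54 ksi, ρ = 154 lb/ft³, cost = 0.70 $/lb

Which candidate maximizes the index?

polycarbonate

Convert each candidate to consistent units, then evaluate M:
  PEEK: σ_y = 103.0 MPa, ρ = 1317 kg/m³, cost = 85.98 $/kg
  polycarbonate: σ_y = 66.40 MPa, ρ = 1214 kg/m³, cost = 3.086 $/kg
  CFRP laminate: σ_y = 863.0 MPa, ρ = 1536 kg/m³, cost = 100.0 $/kg
  soda-lime glass: σ_y = 58.88 MPa, ρ = 2467 kg/m³, cost = 1.543 $/kg
  polycarbonate: M = 17.7 kN·m per $
  soda-lime glass: M = 15.5 kN·m per $
  CFRP laminate: M = 5.62 kN·m per $
  PEEK: M = 0.910 kN·m per $
Polycarbonate has the largest M.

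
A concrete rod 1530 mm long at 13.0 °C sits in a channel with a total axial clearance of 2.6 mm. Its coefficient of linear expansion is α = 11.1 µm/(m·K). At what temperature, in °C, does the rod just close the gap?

166 °C

α·L₀·ΔT = 2.6 mm ⇒ ΔT = 2.6 / (11.1×10⁻⁶ × 1530.0) = 153.1 K.
T = 13.0 + 153.1 = 166.1 °C.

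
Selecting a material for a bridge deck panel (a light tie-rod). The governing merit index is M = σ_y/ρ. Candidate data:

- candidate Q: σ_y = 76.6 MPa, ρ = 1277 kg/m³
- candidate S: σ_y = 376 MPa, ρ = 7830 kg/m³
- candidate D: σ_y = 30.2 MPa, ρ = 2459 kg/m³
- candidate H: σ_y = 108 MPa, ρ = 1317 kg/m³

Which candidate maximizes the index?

candidate H

Evaluate M for each candidate:
  candidate H: M = 82.0 kN·m/kg
  candidate Q: M = 60.0 kN·m/kg
  candidate S: M = 48.0 kN·m/kg
  candidate D: M = 12.3 kN·m/kg
The maximum is for candidate H.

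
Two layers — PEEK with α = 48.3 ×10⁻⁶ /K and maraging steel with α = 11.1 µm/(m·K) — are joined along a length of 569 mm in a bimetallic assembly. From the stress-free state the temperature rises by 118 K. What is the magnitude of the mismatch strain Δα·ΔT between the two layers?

Δα = |48.3 − 11.1|×10⁻⁶/K = 37.2×10⁻⁶/K.
Mismatch strain = Δα·ΔT = 37.2×10⁻⁶ × 118.0 = 4.39×10⁻³.

4.39×10⁻³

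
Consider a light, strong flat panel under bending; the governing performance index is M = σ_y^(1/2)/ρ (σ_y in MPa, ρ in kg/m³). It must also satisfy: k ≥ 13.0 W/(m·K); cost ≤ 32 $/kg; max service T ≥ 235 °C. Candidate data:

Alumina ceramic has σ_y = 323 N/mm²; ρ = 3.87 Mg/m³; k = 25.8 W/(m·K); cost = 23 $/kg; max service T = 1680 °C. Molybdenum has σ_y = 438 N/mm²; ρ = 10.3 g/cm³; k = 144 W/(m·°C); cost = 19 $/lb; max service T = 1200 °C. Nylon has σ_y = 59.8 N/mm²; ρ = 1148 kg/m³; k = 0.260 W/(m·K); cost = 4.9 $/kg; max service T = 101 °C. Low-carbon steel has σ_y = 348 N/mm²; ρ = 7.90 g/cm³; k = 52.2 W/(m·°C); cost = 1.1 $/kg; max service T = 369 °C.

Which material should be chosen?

alumina ceramic

Screen on constraints: k ≥ 13.0 W/(m·K); cost ≤ 32 $/kg; max service T ≥ 235 °C. Survivors: alumina ceramic, low-carbon steel.
Normalizing units and computing the index:
  alumina ceramic: σ_y = 323.0 MPa, ρ = 3870 kg/m³
  low-carbon steel: σ_y = 348.0 MPa, ρ = 7900 kg/m³
  alumina ceramic: M = 4.64×10⁻³
  low-carbon steel: M = 2.36×10⁻³
Alumina ceramic ranks first.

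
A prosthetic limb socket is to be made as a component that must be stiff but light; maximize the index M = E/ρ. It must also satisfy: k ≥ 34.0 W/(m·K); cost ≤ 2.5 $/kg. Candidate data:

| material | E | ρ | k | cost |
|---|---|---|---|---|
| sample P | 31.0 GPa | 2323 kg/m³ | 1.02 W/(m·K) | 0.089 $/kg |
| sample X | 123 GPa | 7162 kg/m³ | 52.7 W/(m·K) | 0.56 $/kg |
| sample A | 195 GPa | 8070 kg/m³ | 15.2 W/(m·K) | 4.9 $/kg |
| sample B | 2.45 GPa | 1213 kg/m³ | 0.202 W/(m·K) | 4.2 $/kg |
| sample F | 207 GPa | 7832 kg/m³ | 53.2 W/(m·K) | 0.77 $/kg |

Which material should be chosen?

Screen on constraints: k ≥ 34.0 W/(m·K); cost ≤ 2.5 $/kg. Survivors: sample X, sample F.
Computing M directly (units already consistent):
  sample F: M = 26.4 MN·m/kg
  sample X: M = 17.2 MN·m/kg
Sample F has the largest M.

sample F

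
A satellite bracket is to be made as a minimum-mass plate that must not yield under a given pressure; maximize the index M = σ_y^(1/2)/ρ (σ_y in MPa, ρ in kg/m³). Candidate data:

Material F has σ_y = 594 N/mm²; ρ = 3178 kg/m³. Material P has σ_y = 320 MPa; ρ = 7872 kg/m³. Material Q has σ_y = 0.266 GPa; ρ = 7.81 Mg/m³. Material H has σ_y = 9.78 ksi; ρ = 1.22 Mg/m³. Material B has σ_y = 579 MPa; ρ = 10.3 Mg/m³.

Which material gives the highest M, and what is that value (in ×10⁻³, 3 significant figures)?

material F, M = 7.67×10⁻³

After converting to SI:
  material F: σ_y = 594.0 MPa, ρ = 3178 kg/m³
  material P: σ_y = 320.0 MPa, ρ = 7872 kg/m³
  material Q: σ_y = 266.0 MPa, ρ = 7810 kg/m³
  material H: σ_y = 67.43 MPa, ρ = 1220 kg/m³
  material B: σ_y = 579.0 MPa, ρ = 10300 kg/m³
  material F: M = 7.67×10⁻³
  material H: M = 6.73×10⁻³
  material B: M = 2.34×10⁻³
  material P: M = 2.27×10⁻³
  material Q: M = 2.09×10⁻³
Material F ranks first.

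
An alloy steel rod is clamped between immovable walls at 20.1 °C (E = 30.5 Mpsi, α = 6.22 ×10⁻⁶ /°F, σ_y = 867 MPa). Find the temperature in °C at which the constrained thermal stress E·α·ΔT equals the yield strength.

388 °C

E = 30.5 Mpsi = 210.3 GPa.
α = 6.22×10⁻⁶/°F × 9/5 = 11.2×10⁻⁶/K.
E·α·ΔT = 867.0 MPa ⇒ ΔT = 867.0 / (210.3×10³ × 11.2×10⁻⁶) = 368.2 K.
T = 20.1 + 368.2 = 388.3 °C.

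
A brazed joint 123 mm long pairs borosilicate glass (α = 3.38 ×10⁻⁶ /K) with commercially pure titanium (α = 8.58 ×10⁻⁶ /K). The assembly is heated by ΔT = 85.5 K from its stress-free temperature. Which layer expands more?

α(borosilicate glass) = 3.38×10⁻⁶/K vs α(commercially pure titanium) = 8.58×10⁻⁶/K.
Higher α expands more for the same ΔT: commercially pure titanium.

commercially pure titanium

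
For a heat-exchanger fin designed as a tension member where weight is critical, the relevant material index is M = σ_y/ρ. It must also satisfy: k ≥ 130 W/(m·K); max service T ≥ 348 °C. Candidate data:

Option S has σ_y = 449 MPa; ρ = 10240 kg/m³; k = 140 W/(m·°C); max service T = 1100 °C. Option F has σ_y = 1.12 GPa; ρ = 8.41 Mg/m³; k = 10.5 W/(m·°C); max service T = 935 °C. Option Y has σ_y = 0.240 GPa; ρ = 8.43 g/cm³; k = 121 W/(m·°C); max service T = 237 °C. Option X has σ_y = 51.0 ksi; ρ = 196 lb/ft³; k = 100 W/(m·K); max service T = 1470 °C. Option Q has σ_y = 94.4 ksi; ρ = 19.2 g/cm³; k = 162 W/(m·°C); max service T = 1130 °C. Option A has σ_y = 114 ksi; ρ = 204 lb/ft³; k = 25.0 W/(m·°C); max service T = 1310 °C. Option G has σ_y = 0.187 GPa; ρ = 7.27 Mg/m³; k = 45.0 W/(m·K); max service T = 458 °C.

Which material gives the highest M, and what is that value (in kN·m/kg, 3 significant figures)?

option S, M = 43.8 kN·m/kg

Screen on constraints: k ≥ 130 W/(m·K); max service T ≥ 348 °C. Survivors: option S, option Q.
Putting every candidate on a common basis:
  option S: σ_y = 449.0 MPa, ρ = 10240 kg/m³
  option Q: σ_y = 650.9 MPa, ρ = 19200 kg/m³
  option S: M = 43.8 kN·m/kg
  option Q: M = 33.9 kN·m/kg
Option S ranks first.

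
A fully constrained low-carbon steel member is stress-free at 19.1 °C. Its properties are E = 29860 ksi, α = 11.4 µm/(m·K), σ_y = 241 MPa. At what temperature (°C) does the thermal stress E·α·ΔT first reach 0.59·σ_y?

79.7 °C

E = 29860 ksi = 205.9 GPa.
E·α·ΔT = 142.2 MPa ⇒ ΔT = 142.2 / (205.9×10³ × 11.4×10⁻⁶) = 60.58 K.
T = 19.1 + 60.58 = 79.68 °C.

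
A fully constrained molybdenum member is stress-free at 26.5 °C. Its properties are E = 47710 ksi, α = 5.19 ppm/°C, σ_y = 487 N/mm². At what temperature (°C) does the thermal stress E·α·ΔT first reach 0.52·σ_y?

175 °C

E = 47710 ksi = 328.9 GPa.
σ_y = 487 N/mm² = 487.0 MPa.
E·α·ΔT = 253.2 MPa ⇒ ΔT = 253.2 / (328.9×10³ × 5.19×10⁻⁶) = 148.3 K.
T = 26.5 + 148.3 = 174.8 °C.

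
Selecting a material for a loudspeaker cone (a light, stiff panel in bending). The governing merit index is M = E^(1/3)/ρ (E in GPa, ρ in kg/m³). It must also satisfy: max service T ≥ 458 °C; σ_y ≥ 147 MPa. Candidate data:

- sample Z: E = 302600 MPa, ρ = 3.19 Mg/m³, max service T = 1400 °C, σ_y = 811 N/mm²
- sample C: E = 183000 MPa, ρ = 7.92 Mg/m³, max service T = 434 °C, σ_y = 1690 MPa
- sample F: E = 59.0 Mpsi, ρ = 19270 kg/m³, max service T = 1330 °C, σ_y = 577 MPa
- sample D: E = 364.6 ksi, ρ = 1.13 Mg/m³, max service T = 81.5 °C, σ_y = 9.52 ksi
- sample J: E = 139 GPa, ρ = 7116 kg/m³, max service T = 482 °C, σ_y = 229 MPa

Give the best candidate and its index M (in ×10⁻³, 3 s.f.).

sample Z, M = 2.10×10⁻³

Screen on constraints: max service T ≥ 458 °C; σ_y ≥ 147 MPa. Survivors: sample Z, sample F, sample J.
Normalizing units and computing the index:
  sample Z: E = 302.6 GPa, ρ = 3190 kg/m³
  sample F: E = 406.8 GPa, ρ = 19270 kg/m³
  sample J: E = 139.0 GPa, ρ = 7116 kg/m³
  sample Z: M = 2.10×10⁻³
  sample J: M = 0.728×10⁻³
  sample F: M = 0.385×10⁻³
Sample Z has the largest M.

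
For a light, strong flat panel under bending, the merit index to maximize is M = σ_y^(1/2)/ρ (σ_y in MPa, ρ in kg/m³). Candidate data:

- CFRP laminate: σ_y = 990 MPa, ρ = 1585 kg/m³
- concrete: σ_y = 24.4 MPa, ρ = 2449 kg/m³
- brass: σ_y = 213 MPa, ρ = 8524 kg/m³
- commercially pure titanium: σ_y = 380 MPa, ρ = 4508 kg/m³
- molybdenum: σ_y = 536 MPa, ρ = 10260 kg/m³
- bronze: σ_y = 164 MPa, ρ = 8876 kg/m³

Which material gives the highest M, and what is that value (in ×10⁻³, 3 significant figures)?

Computing M directly (units already consistent):
  CFRP laminate: M = 19.9×10⁻³
  commercially pure titanium: M = 4.32×10⁻³
  molybdenum: M = 2.26×10⁻³
  concrete: M = 2.02×10⁻³
  brass: M = 1.71×10⁻³
  bronze: M = 1.44×10⁻³
Highest index: CFRP laminate.

CFRP laminate, M = 19.9×10⁻³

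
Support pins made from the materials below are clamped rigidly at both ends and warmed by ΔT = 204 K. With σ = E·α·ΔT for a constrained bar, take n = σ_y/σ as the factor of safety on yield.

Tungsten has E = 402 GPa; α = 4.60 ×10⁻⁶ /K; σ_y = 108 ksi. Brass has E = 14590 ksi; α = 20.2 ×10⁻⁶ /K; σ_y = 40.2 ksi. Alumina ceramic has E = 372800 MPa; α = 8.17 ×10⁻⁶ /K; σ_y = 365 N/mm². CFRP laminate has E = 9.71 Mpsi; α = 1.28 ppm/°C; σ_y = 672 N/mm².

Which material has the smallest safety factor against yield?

alumina ceramic

Per material, after unit conversion:
  tungsten: E = 402.0, α = 4.60, σ_y = 744.6 → σ = 377 MPa, n = 1.97
  brass: E = 100.6, α = 20.2, σ_y = 277.2 → σ = 415 MPa, n = 0.669
  alumina ceramic: E = 372.8, α = 8.17, σ_y = 365.0 → σ = 621 MPa, n = 0.587
  CFRP laminate: E = 66.95, α = 1.28, σ_y = 672.0 → σ = 17.5 MPa, n = 38.4
Smallest n: alumina ceramic with n = 0.587.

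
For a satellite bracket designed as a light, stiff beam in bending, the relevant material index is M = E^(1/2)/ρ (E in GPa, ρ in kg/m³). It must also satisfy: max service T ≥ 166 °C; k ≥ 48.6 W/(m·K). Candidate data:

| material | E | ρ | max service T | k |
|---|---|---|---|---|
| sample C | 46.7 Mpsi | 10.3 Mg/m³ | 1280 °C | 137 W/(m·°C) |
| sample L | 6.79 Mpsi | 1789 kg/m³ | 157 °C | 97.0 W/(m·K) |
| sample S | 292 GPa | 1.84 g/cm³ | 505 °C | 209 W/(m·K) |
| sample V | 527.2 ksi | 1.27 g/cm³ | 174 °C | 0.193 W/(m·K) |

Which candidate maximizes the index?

sample S

Screen on constraints: max service T ≥ 166 °C; k ≥ 48.6 W/(m·K). Survivors: sample C, sample S.
Normalizing units and computing the index:
  sample C: E = 322.0 GPa, ρ = 10300 kg/m³
  sample S: E = 292.0 GPa, ρ = 1840 kg/m³
  sample S: M = 9.29×10⁻³
  sample C: M = 1.74×10⁻³
Sample S ranks first.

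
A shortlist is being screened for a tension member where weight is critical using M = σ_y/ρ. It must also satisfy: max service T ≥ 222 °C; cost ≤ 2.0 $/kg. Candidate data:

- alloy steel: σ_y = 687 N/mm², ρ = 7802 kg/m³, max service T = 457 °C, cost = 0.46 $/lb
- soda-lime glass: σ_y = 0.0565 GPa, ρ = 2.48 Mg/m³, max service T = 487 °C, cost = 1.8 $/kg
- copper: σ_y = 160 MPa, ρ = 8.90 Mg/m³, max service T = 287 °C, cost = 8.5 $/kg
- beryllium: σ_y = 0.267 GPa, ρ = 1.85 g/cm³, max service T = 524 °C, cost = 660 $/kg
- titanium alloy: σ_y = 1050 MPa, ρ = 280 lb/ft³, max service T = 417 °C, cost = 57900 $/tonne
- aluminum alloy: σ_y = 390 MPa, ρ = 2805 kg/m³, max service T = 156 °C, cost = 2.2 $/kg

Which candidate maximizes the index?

Screen on constraints: max service T ≥ 222 °C; cost ≤ 2.0 $/kg. Survivors: alloy steel, soda-lime glass.
After converting to SI:
  alloy steel: σ_y = 687.0 MPa, ρ = 7802 kg/m³
  soda-lime glass: σ_y = 56.50 MPa, ρ = 2480 kg/m³
  alloy steel: M = 88.1 kN·m/kg
  soda-lime glass: M = 22.8 kN·m/kg
Alloy steel has the largest M.

alloy steel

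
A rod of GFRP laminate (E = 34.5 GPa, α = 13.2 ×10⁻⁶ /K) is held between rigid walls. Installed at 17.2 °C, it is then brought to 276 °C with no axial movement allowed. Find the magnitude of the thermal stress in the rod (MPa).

ΔT = 258.8 K. Constrained thermal stress σ = E·α·ΔT = 34.50×10³ MPa × 13.2×10⁻⁶ × 258.8 = 118 MPa (compressive).

118 MPa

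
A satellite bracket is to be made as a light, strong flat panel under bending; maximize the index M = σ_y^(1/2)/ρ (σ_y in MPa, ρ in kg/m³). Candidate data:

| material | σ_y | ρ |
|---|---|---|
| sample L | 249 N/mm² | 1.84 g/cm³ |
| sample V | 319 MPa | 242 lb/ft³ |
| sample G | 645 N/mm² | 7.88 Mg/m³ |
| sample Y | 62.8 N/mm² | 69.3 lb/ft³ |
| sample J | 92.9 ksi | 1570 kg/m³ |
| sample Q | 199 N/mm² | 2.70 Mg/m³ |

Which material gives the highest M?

sample J

Convert each candidate to consistent units, then evaluate M:
  sample L: σ_y = 249.0 MPa, ρ = 1840 kg/m³
  sample V: σ_y = 319.0 MPa, ρ = 3876 kg/m³
  sample G: σ_y = 645.0 MPa, ρ = 7880 kg/m³
  sample Y: σ_y = 62.80 MPa, ρ = 1110 kg/m³
  sample J: σ_y = 640.5 MPa, ρ = 1570 kg/m³
  sample Q: σ_y = 199.0 MPa, ρ = 2700 kg/m³
  sample J: M = 16.1×10⁻³
  sample L: M = 8.58×10⁻³
  sample Y: M = 7.14×10⁻³
  sample Q: M = 5.22×10⁻³
  sample V: M = 4.61×10⁻³
  sample G: M = 3.22×10⁻³
Highest index: sample J.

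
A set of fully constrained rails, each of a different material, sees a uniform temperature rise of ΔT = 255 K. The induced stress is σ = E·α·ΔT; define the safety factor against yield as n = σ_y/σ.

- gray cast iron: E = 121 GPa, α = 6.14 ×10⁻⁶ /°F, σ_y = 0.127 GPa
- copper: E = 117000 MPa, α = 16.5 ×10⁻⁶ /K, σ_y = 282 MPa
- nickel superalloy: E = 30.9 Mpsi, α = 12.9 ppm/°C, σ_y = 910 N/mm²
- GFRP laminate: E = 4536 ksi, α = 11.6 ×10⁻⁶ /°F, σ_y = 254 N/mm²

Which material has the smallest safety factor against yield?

Per material, after unit conversion:
  gray cast iron: E = 121.0, α = 11.1, σ_y = 127.0 → σ = 341 MPa, n = 0.372
  copper: E = 117.0, α = 16.5, σ_y = 282.0 → σ = 492 MPa, n = 0.573
  nickel superalloy: E = 213.0, α = 12.9, σ_y = 910.0 → σ = 701 MPa, n = 1.30
  GFRP laminate: E = 31.27, α = 20.9, σ_y = 254.0 → σ = 167 MPa, n = 1.53
Smallest n: gray cast iron with n = 0.372.

gray cast iron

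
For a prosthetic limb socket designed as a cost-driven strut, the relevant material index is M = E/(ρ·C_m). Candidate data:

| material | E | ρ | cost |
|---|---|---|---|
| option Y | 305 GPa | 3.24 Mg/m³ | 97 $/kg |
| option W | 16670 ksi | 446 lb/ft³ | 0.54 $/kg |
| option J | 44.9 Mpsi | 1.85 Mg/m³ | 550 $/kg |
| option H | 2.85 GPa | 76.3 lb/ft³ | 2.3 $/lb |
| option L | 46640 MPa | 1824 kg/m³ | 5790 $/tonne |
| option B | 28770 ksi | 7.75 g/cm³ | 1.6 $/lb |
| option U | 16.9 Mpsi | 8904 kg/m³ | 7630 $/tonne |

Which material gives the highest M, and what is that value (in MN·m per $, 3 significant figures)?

option W, M = 29.8 MN·m per $

In SI units:
  option Y: E = 305.0 GPa, ρ = 3240 kg/m³, cost = 97.00 $/kg
  option W: E = 114.9 GPa, ρ = 7144 kg/m³, cost = 0.5400 $/kg
  option J: E = 309.6 GPa, ρ = 1850 kg/m³, cost = 550.0 $/kg
  option H: E = 2.850 GPa, ρ = 1222 kg/m³, cost = 5.071 $/kg
  option L: E = 46.64 GPa, ρ = 1824 kg/m³, cost = 5.790 $/kg
  option B: E = 198.4 GPa, ρ = 7750 kg/m³, cost = 3.527 $/kg
  option U: E = 116.5 GPa, ρ = 8904 kg/m³, cost = 7.630 $/kg
  option W: M = 29.8 MN·m per $
  option B: M = 7.26 MN·m per $
  option L: M = 4.42 MN·m per $
  option U: M = 1.72 MN·m per $
  option Y: M = 0.970 MN·m per $
  option H: M = 0.460 MN·m per $
  option J: M = 0.304 MN·m per $
The maximum is for option W.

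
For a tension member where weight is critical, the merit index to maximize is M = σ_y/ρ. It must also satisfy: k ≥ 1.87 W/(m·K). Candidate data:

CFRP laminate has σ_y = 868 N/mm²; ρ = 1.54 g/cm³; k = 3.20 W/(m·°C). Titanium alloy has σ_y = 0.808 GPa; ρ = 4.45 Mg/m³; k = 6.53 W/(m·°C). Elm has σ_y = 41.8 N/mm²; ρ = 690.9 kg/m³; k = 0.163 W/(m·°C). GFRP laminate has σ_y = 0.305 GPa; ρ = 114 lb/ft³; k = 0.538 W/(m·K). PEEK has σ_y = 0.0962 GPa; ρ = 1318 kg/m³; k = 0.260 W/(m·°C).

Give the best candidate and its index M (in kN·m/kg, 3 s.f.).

CFRP laminate, M = 564 kN·m/kg

Screen on constraints: k ≥ 1.87 W/(m·K). Survivors: CFRP laminate, titanium alloy.
Normalizing units and computing the index:
  CFRP laminate: σ_y = 868.0 MPa, ρ = 1540 kg/m³
  titanium alloy: σ_y = 808.0 MPa, ρ = 4450 kg/m³
  CFRP laminate: M = 564 kN·m/kg
  titanium alloy: M = 182 kN·m/kg
CFRP laminate has the largest M.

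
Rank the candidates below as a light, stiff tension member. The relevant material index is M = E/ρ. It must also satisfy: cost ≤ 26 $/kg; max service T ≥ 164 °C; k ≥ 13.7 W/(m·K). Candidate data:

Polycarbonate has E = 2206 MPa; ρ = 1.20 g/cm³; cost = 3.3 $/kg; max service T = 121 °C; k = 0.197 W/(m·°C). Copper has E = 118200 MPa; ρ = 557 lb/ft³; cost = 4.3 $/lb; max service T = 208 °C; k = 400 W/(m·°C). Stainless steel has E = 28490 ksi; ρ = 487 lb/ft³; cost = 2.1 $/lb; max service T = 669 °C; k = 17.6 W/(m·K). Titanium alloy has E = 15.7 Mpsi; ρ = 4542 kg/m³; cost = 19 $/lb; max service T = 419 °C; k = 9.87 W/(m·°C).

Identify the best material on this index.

stainless steel

Screen on constraints: cost ≤ 26 $/kg; max service T ≥ 164 °C; k ≥ 13.7 W/(m·K). Survivors: copper, stainless steel.
Putting every candidate on a common basis:
  copper: E = 118.2 GPa, ρ = 8922 kg/m³
  stainless steel: E = 196.4 GPa, ρ = 7801 kg/m³
  stainless steel: M = 25.2 MN·m/kg
  copper: M = 13.2 MN·m/kg
Stainless steel ranks first.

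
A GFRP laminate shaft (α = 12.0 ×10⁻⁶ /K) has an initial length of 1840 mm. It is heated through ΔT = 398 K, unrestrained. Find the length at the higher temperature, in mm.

ΔL = α·L₀·ΔT = 12.0×10⁻⁶ × 1840 mm × 398.0 K = 8.79 mm.
L = L₀ + ΔL = 1840 + 8.79 = 1848.8 mm.

1848.8 mm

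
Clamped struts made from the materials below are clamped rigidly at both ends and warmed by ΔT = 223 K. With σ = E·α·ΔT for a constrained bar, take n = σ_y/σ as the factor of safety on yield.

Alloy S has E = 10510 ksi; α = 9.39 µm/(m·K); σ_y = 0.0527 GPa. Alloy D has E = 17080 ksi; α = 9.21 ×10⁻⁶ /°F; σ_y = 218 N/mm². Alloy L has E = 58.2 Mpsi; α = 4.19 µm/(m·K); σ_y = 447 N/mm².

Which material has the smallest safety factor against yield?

alloy S

Converting E to GPa, α to ×10⁻⁶/K, σ_y to MPa, then σ and n for each:
  alloy S: E = 72.46, α = 9.39, σ_y = 52.70 → σ = 152 MPa, n = 0.347
  alloy D: E = 117.8, α = 16.6, σ_y = 218.0 → σ = 435 MPa, n = 0.501
  alloy L: E = 401.3, α = 4.19, σ_y = 447.0 → σ = 375 MPa, n = 1.19
Alloy S has the lowest safety factor, n = 0.347.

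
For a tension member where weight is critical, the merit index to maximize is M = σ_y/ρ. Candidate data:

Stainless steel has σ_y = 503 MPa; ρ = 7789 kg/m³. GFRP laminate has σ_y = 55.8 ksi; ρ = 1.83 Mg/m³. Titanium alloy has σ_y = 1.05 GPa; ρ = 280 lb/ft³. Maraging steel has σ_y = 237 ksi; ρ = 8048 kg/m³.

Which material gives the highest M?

Putting every candidate on a common basis:
  stainless steel: σ_y = 503.0 MPa, ρ = 7789 kg/m³
  GFRP laminate: σ_y = 384.7 MPa, ρ = 1830 kg/m³
  titanium alloy: σ_y = 1050 MPa, ρ = 4485 kg/m³
  maraging steel: σ_y = 1634 MPa, ρ = 8048 kg/m³
  titanium alloy: M = 234 kN·m/kg
  GFRP laminate: M = 210 kN·m/kg
  maraging steel: M = 203 kN·m/kg
  stainless steel: M = 64.6 kN·m/kg
Titanium alloy has the largest M.

titanium alloy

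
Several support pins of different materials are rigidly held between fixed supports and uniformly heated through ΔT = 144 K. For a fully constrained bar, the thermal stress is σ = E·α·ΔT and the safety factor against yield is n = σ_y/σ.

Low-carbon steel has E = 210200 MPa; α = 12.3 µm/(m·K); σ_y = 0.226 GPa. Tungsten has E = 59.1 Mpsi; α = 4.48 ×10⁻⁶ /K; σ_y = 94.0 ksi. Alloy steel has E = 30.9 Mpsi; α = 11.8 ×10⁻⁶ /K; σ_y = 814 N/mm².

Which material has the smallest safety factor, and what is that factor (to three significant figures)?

Converting E to GPa, α to ×10⁻⁶/K, σ_y to MPa, then σ and n for each:
  low-carbon steel: E = 210.2, α = 12.3, σ_y = 226.0 → σ = 372 MPa, n = 0.607
  tungsten: E = 407.5, α = 4.48, σ_y = 648.1 → σ = 263 MPa, n = 2.47
  alloy steel: E = 213.0, α = 11.8, σ_y = 814.0 → σ = 362 MPa, n = 2.25
Smallest n: low-carbon steel with n = 0.607.

low-carbon steel, n = 0.607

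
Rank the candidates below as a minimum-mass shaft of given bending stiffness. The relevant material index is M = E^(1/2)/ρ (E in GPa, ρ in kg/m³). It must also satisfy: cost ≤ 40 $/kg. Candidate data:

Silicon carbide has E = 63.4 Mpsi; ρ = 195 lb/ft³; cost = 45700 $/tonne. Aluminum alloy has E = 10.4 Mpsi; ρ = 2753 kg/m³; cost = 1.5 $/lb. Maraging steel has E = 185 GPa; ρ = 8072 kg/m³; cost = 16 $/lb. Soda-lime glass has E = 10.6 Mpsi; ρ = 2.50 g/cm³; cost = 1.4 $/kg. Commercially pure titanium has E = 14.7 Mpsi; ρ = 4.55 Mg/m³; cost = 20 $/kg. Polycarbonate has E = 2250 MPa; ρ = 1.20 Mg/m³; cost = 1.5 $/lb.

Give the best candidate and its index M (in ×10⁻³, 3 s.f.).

Screen on constraints: cost ≤ 40 $/kg. Survivors: aluminum alloy, maraging steel, soda-lime glass, commercially pure titanium, polycarbonate.
In SI units:
  aluminum alloy: E = 71.71 GPa, ρ = 2753 kg/m³
  maraging steel: E = 185.0 GPa, ρ = 8072 kg/m³
  soda-lime glass: E = 73.08 GPa, ρ = 2500 kg/m³
  commercially pure titanium: E = 101.4 GPa, ρ = 4550 kg/m³
  polycarbonate: E = 2.250 GPa, ρ = 1200 kg/m³
  soda-lime glass: M = 3.42×10⁻³
  aluminum alloy: M = 3.08×10⁻³
  commercially pure titanium: M = 2.21×10⁻³
  maraging steel: M = 1.69×10⁻³
  polycarbonate: M = 1.25×10⁻³
Highest index: soda-lime glass.

soda-lime glass, M = 3.42×10⁻³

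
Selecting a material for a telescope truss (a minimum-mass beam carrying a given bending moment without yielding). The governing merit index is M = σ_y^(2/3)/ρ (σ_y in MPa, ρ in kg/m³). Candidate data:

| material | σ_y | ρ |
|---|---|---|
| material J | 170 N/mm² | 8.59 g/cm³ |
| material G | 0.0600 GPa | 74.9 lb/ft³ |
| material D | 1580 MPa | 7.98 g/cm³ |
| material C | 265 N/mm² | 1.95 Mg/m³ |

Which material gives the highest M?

material C

In SI units:
  material J: σ_y = 170.0 MPa, ρ = 8590 kg/m³
  material G: σ_y = 60.00 MPa, ρ = 1200 kg/m³
  material D: σ_y = 1580 MPa, ρ = 7980 kg/m³
  material C: σ_y = 265.0 MPa, ρ = 1950 kg/m³
  material C: M = 21.2×10⁻³
  material D: M = 17.0×10⁻³
  material G: M = 12.8×10⁻³
  material J: M = 3.57×10⁻³
The maximum is for material C.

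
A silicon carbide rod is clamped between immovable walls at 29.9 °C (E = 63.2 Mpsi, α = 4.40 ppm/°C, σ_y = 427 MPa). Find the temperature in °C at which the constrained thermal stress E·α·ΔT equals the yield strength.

E = 63.2 Mpsi = 435.7 GPa.
E·α·ΔT = 427.0 MPa ⇒ ΔT = 427.0 / (435.7×10³ × 4.40×10⁻⁶) = 222.7 K.
T = 29.9 + 222.7 = 252.6 °C.

253 °C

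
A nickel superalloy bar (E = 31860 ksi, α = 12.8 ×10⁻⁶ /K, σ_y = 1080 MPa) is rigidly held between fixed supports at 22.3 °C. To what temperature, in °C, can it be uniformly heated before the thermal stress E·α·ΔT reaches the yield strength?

E = 31860 ksi = 219.7 GPa.
E·α·ΔT = 1080 MPa ⇒ ΔT = 1080 / (219.7×10³ × 12.8×10⁻⁶) = 384.1 K.
T = 22.3 + 384.1 = 406.4 °C.

406 °C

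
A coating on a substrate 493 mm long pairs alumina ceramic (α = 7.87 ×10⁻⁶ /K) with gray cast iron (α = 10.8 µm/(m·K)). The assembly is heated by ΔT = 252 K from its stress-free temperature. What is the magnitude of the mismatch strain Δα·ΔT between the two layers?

7.38×10⁻⁴

Δα = |7.87 − 10.8|×10⁻⁶/K = 2.93×10⁻⁶/K.
Mismatch strain = Δα·ΔT = 2.93×10⁻⁶ × 252.0 = 7.38×10⁻⁴.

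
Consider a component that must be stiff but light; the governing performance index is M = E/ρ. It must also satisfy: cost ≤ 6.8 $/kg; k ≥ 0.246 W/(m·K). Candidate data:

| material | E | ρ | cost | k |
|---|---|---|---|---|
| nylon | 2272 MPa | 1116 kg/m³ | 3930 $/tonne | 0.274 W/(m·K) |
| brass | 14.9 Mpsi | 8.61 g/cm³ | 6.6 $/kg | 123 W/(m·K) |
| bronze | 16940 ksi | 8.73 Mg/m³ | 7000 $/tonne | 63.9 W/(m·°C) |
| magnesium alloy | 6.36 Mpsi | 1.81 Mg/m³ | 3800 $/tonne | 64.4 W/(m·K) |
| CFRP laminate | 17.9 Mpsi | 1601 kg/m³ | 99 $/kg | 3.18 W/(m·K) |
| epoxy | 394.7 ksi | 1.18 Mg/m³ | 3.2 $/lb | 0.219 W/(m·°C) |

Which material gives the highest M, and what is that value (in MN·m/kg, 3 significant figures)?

magnesium alloy, M = 24.2 MN·m/kg

Screen on constraints: cost ≤ 6.8 $/kg; k ≥ 0.246 W/(m·K). Survivors: nylon, brass, magnesium alloy.
Convert each candidate to consistent units, then evaluate M:
  nylon: E = 2.272 GPa, ρ = 1116 kg/m³
  brass: E = 102.7 GPa, ρ = 8610 kg/m³
  magnesium alloy: E = 43.85 GPa, ρ = 1810 kg/m³
  magnesium alloy: M = 24.2 MN·m/kg
  brass: M = 11.9 MN·m/kg
  nylon: M = 2.04 MN·m/kg
The maximum is for magnesium alloy.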